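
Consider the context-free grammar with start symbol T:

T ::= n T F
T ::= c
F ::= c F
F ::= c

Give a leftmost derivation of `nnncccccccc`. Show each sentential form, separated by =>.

T => nTF => nnTFF => nnnTFFF => nnncFFF => nnnccFFF => nnncccFF => nnnccccFF => nnncccccFF => nnnccccccFF => nnncccccccF => nnncccccccc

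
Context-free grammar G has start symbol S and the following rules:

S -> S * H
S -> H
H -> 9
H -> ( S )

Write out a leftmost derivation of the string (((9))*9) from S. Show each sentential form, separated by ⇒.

S ⇒ H ⇒ (S) ⇒ (S*H) ⇒ (H*H) ⇒ ((S)*H) ⇒ ((H)*H) ⇒ (((S))*H) ⇒ (((H))*H) ⇒ (((9))*H) ⇒ (((9))*9)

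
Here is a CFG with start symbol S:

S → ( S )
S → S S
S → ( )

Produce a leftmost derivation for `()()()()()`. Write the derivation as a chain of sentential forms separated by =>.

S => SS => SSS => SSSS => SSSSS => ()SSSS => ()()SSS => ()()()SS => ()()()()S => ()()()()()

S => SS   [S → S S]
SS => SSS   [S → S S]
SSS => SSSS   [S → S S]
SSSS => SSSSS   [S → S S]
SSSSS => ()SSSS   [S → ( )]
()SSSS => ()()SSS   [S → ( )]
()()SSS => ()()()SS   [S → ( )]
()()()SS => ()()()()S   [S → ( )]
()()()()S => ()()()()()   [S → ( )]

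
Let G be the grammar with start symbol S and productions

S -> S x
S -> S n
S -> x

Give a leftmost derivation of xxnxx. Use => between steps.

S => Sx   [S -> S x]
Sx => Sxx   [S -> S x]
Sxx => Snxx   [S -> S n]
Snxx => Sxnxx   [S -> S x]
Sxnxx => xxnxx   [S -> x]

S=>Sx=>Sxx=>Snxx=>Sxnxx=>xxnxx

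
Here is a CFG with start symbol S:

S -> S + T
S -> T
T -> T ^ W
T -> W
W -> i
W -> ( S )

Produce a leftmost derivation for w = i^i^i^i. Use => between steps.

S => T => T^W => T^W^W => T^W^W^W => W^W^W^W => i^W^W^W => i^i^W^W => i^i^i^W => i^i^i^i

S => T   [S -> T]
T => T^W   [T -> T ^ W]
T^W => T^W^W   [T -> T ^ W]
T^W^W => T^W^W^W   [T -> T ^ W]
T^W^W^W => W^W^W^W   [T -> W]
W^W^W^W => i^W^W^W   [W -> i]
i^W^W^W => i^i^W^W   [W -> i]
i^i^W^W => i^i^i^W   [W -> i]
i^i^i^W => i^i^i^i   [W -> i]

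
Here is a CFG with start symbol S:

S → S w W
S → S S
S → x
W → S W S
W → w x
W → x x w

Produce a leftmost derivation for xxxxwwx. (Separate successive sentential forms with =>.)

S => SS => xS => xSwW => xSSwW => xSSSwW => xxSSwW => xxxSwW => xxxxwW => xxxxwwx

S => SS   [S → S S]
SS => xS   [S → x]
xS => xSwW   [S → S w W]
xSwW => xSSwW   [S → S S]
xSSwW => xSSSwW   [S → S S]
xSSSwW => xxSSwW   [S → x]
xxSSwW => xxxSwW   [S → x]
xxxSwW => xxxxwW   [S → x]
xxxxwW => xxxxwwx   [W → w x]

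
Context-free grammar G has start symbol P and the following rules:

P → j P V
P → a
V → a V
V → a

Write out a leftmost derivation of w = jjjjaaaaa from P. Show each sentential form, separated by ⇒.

P ⇒ jPV ⇒ jjPVV ⇒ jjjPVVV ⇒ jjjjPVVVV ⇒ jjjjaVVVV ⇒ jjjjaaVVV ⇒ jjjjaaaVV ⇒ jjjjaaaaV ⇒ jjjjaaaaa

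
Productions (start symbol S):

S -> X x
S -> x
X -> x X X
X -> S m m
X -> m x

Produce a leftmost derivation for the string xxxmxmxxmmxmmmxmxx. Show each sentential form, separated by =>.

S=>Xx=>xXXx=>xxXXXx=>xxSmmXXx=>xxXxmmXXx=>xxSmmxmmXXx=>xxXxmmxmmXXx=>xxxXXxmmxmmXXx=>xxxmxXxmmxmmXXx=>xxxmxmxxmmxmmXXx=>xxxmxmxxmmxmmmxXx=>xxxmxmxxmmxmmmxmxx

S => Xx   [S -> X x]
Xx => xXXx   [X -> x X X]
xXXx => xxXXXx   [X -> x X X]
xxXXXx => xxSmmXXx   [X -> S m m]
xxSmmXXx => xxXxmmXXx   [S -> X x]
xxXxmmXXx => xxSmmxmmXXx   [X -> S m m]
xxSmmxmmXXx => xxXxmmxmmXXx   [S -> X x]
xxXxmmxmmXXx => xxxXXxmmxmmXXx   [X -> x X X]
xxxXXxmmxmmXXx => xxxmxXxmmxmmXXx   [X -> m x]
xxxmxXxmmxmmXXx => xxxmxmxxmmxmmXXx   [X -> m x]
xxxmxmxxmmxmmXXx => xxxmxmxxmmxmmmxXx   [X -> m x]
xxxmxmxxmmxmmmxXx => xxxmxmxxmmxmmmxmxx   [X -> m x]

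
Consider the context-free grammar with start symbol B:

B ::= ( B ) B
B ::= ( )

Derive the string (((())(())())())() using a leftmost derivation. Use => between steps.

B => (B)B => ((B)B)B => (((B)B)B)B => (((())B)B)B => (((())(B)B)B)B => (((())(())B)B)B => (((())(())())B)B => (((())(())())())B => (((())(())())())()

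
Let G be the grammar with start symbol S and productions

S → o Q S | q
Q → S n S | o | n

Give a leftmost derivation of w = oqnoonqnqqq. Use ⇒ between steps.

S ⇒ oQS ⇒ oSnSS ⇒ oqnSS ⇒ oqnoQSS ⇒ oqnoSnSSS ⇒ oqnooQSnSSS ⇒ oqnoonSnSSS ⇒ oqnoonqnSSS ⇒ oqnoonqnqSS ⇒ oqnoonqnqqS ⇒ oqnoonqnqqq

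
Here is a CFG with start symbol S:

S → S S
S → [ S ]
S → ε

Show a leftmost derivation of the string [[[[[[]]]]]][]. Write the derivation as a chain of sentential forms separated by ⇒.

S⇒SS⇒[S]S⇒[[S]]S⇒[[[S]]]S⇒[[[[S]]]]S⇒[[[[[S]]]]]S⇒[[[[[[S]]]]]]S⇒[[[[[[]]]]]]S⇒[[[[[[]]]]]]SS⇒[[[[[[]]]]]][S]S⇒[[[[[[]]]]]][]S⇒[[[[[[]]]]]][]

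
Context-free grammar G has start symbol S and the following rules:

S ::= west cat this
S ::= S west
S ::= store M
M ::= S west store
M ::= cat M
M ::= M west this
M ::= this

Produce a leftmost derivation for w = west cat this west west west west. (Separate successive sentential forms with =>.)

S => S west   [S ::= S west]
S west => S west west   [S ::= S west]
S west west => S west west west   [S ::= S west]
S west west west => S west west west west   [S ::= S west]
S west west west west => west cat this west west west west   [S ::= west cat this]

S => S west => S west west => S west west west => S west west west west => west cat this west west west west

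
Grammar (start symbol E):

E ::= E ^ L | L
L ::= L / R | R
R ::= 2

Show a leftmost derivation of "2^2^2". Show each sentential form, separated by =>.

E => E^L   [E ::= E ^ L]
E^L => E^L^L   [E ::= E ^ L]
E^L^L => L^L^L   [E ::= L]
L^L^L => R^L^L   [L ::= R]
R^L^L => 2^L^L   [R ::= 2]
2^L^L => 2^R^L   [L ::= R]
2^R^L => 2^2^L   [R ::= 2]
2^2^L => 2^2^R   [L ::= R]
2^2^R => 2^2^2   [R ::= 2]

E => E^L => E^L^L => L^L^L => R^L^L => 2^L^L => 2^R^L => 2^2^L => 2^2^R => 2^2^2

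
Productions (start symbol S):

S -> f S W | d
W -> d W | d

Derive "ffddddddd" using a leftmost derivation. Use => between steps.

S => fSW   [S -> f S W]
fSW => ffSWW   [S -> f S W]
ffSWW => ffdWW   [S -> d]
ffdWW => ffddW   [W -> d]
ffddW => ffdddW   [W -> d W]
ffdddW => ffddddW   [W -> d W]
ffddddW => ffdddddW   [W -> d W]
ffdddddW => ffddddddW   [W -> d W]
ffddddddW => ffddddddd   [W -> d]

S=>fSW=>ffSWW=>ffdWW=>ffddW=>ffdddW=>ffddddW=>ffdddddW=>ffddddddW=>ffddddddd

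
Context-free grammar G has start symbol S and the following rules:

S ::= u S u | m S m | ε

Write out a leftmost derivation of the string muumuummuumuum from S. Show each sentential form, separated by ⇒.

S⇒mSm⇒muSum⇒muuSuum⇒muumSmuum⇒muumuSumuum⇒muumuuSuumuum⇒muumuumSmuumuum⇒muumuummuumuum

S ⇒ mSm   [S ::= m S m]
mSm ⇒ muSum   [S ::= u S u]
muSum ⇒ muuSuum   [S ::= u S u]
muuSuum ⇒ muumSmuum   [S ::= m S m]
muumSmuum ⇒ muumuSumuum   [S ::= u S u]
muumuSumuum ⇒ muumuuSuumuum   [S ::= u S u]
muumuuSuumuum ⇒ muumuumSmuumuum   [S ::= m S m]
muumuumSmuumuum ⇒ muumuummuumuum   [S ::= ε]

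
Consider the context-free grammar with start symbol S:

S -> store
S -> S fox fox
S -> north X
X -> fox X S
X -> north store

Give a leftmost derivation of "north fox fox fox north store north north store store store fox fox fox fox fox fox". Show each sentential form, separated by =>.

S => S fox fox   [S -> S fox fox]
S fox fox => S fox fox fox fox   [S -> S fox fox]
S fox fox fox fox => S fox fox fox fox fox fox   [S -> S fox fox]
S fox fox fox fox fox fox => north X fox fox fox fox fox fox   [S -> north X]
north X fox fox fox fox fox fox => north fox X S fox fox fox fox fox fox   [X -> fox X S]
north fox X S fox fox fox fox fox fox => north fox fox X S S fox fox fox fox fox fox   [X -> fox X S]
north fox fox X S S fox fox fox fox fox fox => north fox fox fox X S S S fox fox fox fox fox fox   [X -> fox X S]
north fox fox fox X S S S fox fox fox fox fox fox => north fox fox fox north store S S S fox fox fox fox fox fox   [X -> north store]
north fox fox fox north store S S S fox fox fox fox fox fox => north fox fox fox north store north X S S fox fox fox fox fox fox   [S -> north X]
north fox fox fox north store north X S S fox fox fox fox fox fox => north fox fox fox north store north north store S S fox fox fox fox fox fox   [X -> north store]
north fox fox fox north store north north store S S fox fox fox fox fox fox => north fox fox fox north store north north store store S fox fox fox fox fox fox   [S -> store]
north fox fox fox north store north north store store S fox fox fox fox fox fox => north fox fox fox north store north north store store store fox fox fox fox fox fox   [S -> store]

S => S fox fox => S fox fox fox fox => S fox fox fox fox fox fox => north X fox fox fox fox fox fox => north fox X S fox fox fox fox fox fox => north fox fox X S S fox fox fox fox fox fox => north fox fox fox X S S S fox fox fox fox fox fox => north fox fox fox north store S S S fox fox fox fox fox fox => north fox fox fox north store north X S S fox fox fox fox fox fox => north fox fox fox north store north north store S S fox fox fox fox fox fox => north fox fox fox north store north north store store S fox fox fox fox fox fox => north fox fox fox north store north north store store store fox fox fox fox fox fox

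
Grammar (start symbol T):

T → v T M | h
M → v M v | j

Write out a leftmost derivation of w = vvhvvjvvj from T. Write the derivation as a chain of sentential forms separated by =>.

T => vTM   [T → v T M]
vTM => vvTMM   [T → v T M]
vvTMM => vvhMM   [T → h]
vvhMM => vvhvMvM   [M → v M v]
vvhvMvM => vvhvvMvvM   [M → v M v]
vvhvvMvvM => vvhvvjvvM   [M → j]
vvhvvjvvM => vvhvvjvvj   [M → j]

T => vTM => vvTMM => vvhMM => vvhvMvM => vvhvvMvvM => vvhvvjvvM => vvhvvjvvj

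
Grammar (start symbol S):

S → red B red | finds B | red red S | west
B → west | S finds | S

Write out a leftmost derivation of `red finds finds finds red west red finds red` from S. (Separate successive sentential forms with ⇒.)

S ⇒ red B red ⇒ red S red ⇒ red finds B red ⇒ red finds S red ⇒ red finds finds B red ⇒ red finds finds S finds red ⇒ red finds finds finds B finds red ⇒ red finds finds finds S finds red ⇒ red finds finds finds red B red finds red ⇒ red finds finds finds red west red finds red

S ⇒ red B red   [S → red B red]
red B red ⇒ red S red   [B → S]
red S red ⇒ red finds B red   [S → finds B]
red finds B red ⇒ red finds S red   [B → S]
red finds S red ⇒ red finds finds B red   [S → finds B]
red finds finds B red ⇒ red finds finds S finds red   [B → S finds]
red finds finds S finds red ⇒ red finds finds finds B finds red   [S → finds B]
red finds finds finds B finds red ⇒ red finds finds finds S finds red   [B → S]
red finds finds finds S finds red ⇒ red finds finds finds red B red finds red   [S → red B red]
red finds finds finds red B red finds red ⇒ red finds finds finds red west red finds red   [B → west]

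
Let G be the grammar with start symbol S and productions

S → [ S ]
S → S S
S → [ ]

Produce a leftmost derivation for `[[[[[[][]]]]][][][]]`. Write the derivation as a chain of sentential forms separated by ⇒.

S ⇒ [S]   [S → [ S ]]
[S] ⇒ [SS]   [S → S S]
[SS] ⇒ [SSS]   [S → S S]
[SSS] ⇒ [SSSS]   [S → S S]
[SSSS] ⇒ [[S]SSS]   [S → [ S ]]
[[S]SSS] ⇒ [[[S]]SSS]   [S → [ S ]]
[[[S]]SSS] ⇒ [[[[S]]]SSS]   [S → [ S ]]
[[[[S]]]SSS] ⇒ [[[[[S]]]]SSS]   [S → [ S ]]
[[[[[S]]]]SSS] ⇒ [[[[[SS]]]]SSS]   [S → S S]
[[[[[SS]]]]SSS] ⇒ [[[[[[]S]]]]SSS]   [S → [ ]]
[[[[[[]S]]]]SSS] ⇒ [[[[[[][]]]]]SSS]   [S → [ ]]
[[[[[[][]]]]]SSS] ⇒ [[[[[[][]]]]][]SS]   [S → [ ]]
[[[[[[][]]]]][]SS] ⇒ [[[[[[][]]]]][][]S]   [S → [ ]]
[[[[[[][]]]]][][]S] ⇒ [[[[[[][]]]]][][][]]   [S → [ ]]

S ⇒ [S] ⇒ [SS] ⇒ [SSS] ⇒ [SSSS] ⇒ [[S]SSS] ⇒ [[[S]]SSS] ⇒ [[[[S]]]SSS] ⇒ [[[[[S]]]]SSS] ⇒ [[[[[SS]]]]SSS] ⇒ [[[[[[]S]]]]SSS] ⇒ [[[[[[][]]]]]SSS] ⇒ [[[[[[][]]]]][]SS] ⇒ [[[[[[][]]]]][][]S] ⇒ [[[[[[][]]]]][][][]]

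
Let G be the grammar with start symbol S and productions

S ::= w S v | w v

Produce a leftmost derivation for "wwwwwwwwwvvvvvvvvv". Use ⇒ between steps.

S ⇒ wSv   [S ::= w S v]
wSv ⇒ wwSvv   [S ::= w S v]
wwSvv ⇒ wwwSvvv   [S ::= w S v]
wwwSvvv ⇒ wwwwSvvvv   [S ::= w S v]
wwwwSvvvv ⇒ wwwwwSvvvvv   [S ::= w S v]
wwwwwSvvvvv ⇒ wwwwwwSvvvvvv   [S ::= w S v]
wwwwwwSvvvvvv ⇒ wwwwwwwSvvvvvvv   [S ::= w S v]
wwwwwwwSvvvvvvv ⇒ wwwwwwwwSvvvvvvvv   [S ::= w S v]
wwwwwwwwSvvvvvvvv ⇒ wwwwwwwwwvvvvvvvvv   [S ::= w v]

S⇒wSv⇒wwSvv⇒wwwSvvv⇒wwwwSvvvv⇒wwwwwSvvvvv⇒wwwwwwSvvvvvv⇒wwwwwwwSvvvvvvv⇒wwwwwwwwSvvvvvvvv⇒wwwwwwwwwvvvvvvvvv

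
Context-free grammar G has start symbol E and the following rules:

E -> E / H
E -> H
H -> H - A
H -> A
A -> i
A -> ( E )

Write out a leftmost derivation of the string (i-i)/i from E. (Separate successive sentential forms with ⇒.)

E⇒E/H⇒H/H⇒A/H⇒(E)/H⇒(H)/H⇒(H-A)/H⇒(A-A)/H⇒(i-A)/H⇒(i-i)/H⇒(i-i)/A⇒(i-i)/i

E ⇒ E/H   [E -> E / H]
E/H ⇒ H/H   [E -> H]
H/H ⇒ A/H   [H -> A]
A/H ⇒ (E)/H   [A -> ( E )]
(E)/H ⇒ (H)/H   [E -> H]
(H)/H ⇒ (H-A)/H   [H -> H - A]
(H-A)/H ⇒ (A-A)/H   [H -> A]
(A-A)/H ⇒ (i-A)/H   [A -> i]
(i-A)/H ⇒ (i-i)/H   [A -> i]
(i-i)/H ⇒ (i-i)/A   [H -> A]
(i-i)/A ⇒ (i-i)/i   [A -> i]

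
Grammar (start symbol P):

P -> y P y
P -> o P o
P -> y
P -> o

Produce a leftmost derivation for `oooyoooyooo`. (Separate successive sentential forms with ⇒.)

P⇒oPo⇒ooPoo⇒oooPooo⇒oooyPyooo⇒oooyoPoyooo⇒oooyoooyooo

P ⇒ oPo   [P -> o P o]
oPo ⇒ ooPoo   [P -> o P o]
ooPoo ⇒ oooPooo   [P -> o P o]
oooPooo ⇒ oooyPyooo   [P -> y P y]
oooyPyooo ⇒ oooyoPoyooo   [P -> o P o]
oooyoPoyooo ⇒ oooyoooyooo   [P -> o]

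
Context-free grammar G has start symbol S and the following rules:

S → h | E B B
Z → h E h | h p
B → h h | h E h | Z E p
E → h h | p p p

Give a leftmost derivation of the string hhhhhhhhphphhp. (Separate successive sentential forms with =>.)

S => EBB => hhBB => hhZEpB => hhhEhEpB => hhhhhhEpB => hhhhhhhhpB => hhhhhhhhpZEp => hhhhhhhhphpEp => hhhhhhhhphphhp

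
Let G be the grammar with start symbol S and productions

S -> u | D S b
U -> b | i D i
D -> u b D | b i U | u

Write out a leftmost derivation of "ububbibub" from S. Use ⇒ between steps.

S ⇒ DSb   [S -> D S b]
DSb ⇒ ubDSb   [D -> u b D]
ubDSb ⇒ ububDSb   [D -> u b D]
ububDSb ⇒ ububbiUSb   [D -> b i U]
ububbiUSb ⇒ ububbibSb   [U -> b]
ububbibSb ⇒ ububbibub   [S -> u]

S ⇒ DSb ⇒ ubDSb ⇒ ububDSb ⇒ ububbiUSb ⇒ ububbibSb ⇒ ububbibub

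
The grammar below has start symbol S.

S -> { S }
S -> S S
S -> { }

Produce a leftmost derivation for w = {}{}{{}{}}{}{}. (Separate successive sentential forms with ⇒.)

S ⇒ SS ⇒ SSS ⇒ {}SS ⇒ {}{}S ⇒ {}{}SS ⇒ {}{}SSS ⇒ {}{}{S}SS ⇒ {}{}{SS}SS ⇒ {}{}{{}S}SS ⇒ {}{}{{}{}}SS ⇒ {}{}{{}{}}{}S ⇒ {}{}{{}{}}{}{}

S ⇒ SS   [S -> S S]
SS ⇒ SSS   [S -> S S]
SSS ⇒ {}SS   [S -> { }]
{}SS ⇒ {}{}S   [S -> { }]
{}{}S ⇒ {}{}SS   [S -> S S]
{}{}SS ⇒ {}{}SSS   [S -> S S]
{}{}SSS ⇒ {}{}{S}SS   [S -> { S }]
{}{}{S}SS ⇒ {}{}{SS}SS   [S -> S S]
{}{}{SS}SS ⇒ {}{}{{}S}SS   [S -> { }]
{}{}{{}S}SS ⇒ {}{}{{}{}}SS   [S -> { }]
{}{}{{}{}}SS ⇒ {}{}{{}{}}{}S   [S -> { }]
{}{}{{}{}}{}S ⇒ {}{}{{}{}}{}{}   [S -> { }]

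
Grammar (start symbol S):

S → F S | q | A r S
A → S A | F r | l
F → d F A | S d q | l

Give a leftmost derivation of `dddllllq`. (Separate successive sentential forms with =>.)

S=>FS=>dFAS=>ddFAAS=>dddFAAAS=>dddlAAAS=>dddllAAS=>dddlllAS=>dddllllS=>dddllllq

S => FS   [S → F S]
FS => dFAS   [F → d F A]
dFAS => ddFAAS   [F → d F A]
ddFAAS => dddFAAAS   [F → d F A]
dddFAAAS => dddlAAAS   [F → l]
dddlAAAS => dddllAAS   [A → l]
dddllAAS => dddlllAS   [A → l]
dddlllAS => dddllllS   [A → l]
dddllllS => dddllllq   [S → q]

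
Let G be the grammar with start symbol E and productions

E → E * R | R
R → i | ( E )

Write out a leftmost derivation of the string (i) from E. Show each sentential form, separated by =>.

E => R   [E → R]
R => (E)   [R → ( E )]
(E) => (R)   [E → R]
(R) => (i)   [R → i]

E => R => (E) => (R) => (i)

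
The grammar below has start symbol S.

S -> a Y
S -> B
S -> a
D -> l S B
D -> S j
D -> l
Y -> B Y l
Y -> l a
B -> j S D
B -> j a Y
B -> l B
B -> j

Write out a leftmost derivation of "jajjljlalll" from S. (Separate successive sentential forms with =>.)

S=>B=>jaY=>jaBYl=>jajYl=>jajBYll=>jajjYll=>jajjBYlll=>jajjlBYlll=>jajjljYlll=>jajjljlalll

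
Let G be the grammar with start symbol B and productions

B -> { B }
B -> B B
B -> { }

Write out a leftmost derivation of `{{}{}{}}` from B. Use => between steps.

B => {B}   [B -> { B }]
{B} => {BB}   [B -> B B]
{BB} => {BBB}   [B -> B B]
{BBB} => {{}BB}   [B -> { }]
{{}BB} => {{}{}B}   [B -> { }]
{{}{}B} => {{}{}{}}   [B -> { }]

B => {B} => {BB} => {BBB} => {{}BB} => {{}{}B} => {{}{}{}}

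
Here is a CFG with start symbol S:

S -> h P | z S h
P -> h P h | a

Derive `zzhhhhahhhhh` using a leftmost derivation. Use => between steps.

S=>zSh=>zzShh=>zzhPhh=>zzhhPhhh=>zzhhhPhhhh=>zzhhhhPhhhhh=>zzhhhhahhhhh

S => zSh   [S -> z S h]
zSh => zzShh   [S -> z S h]
zzShh => zzhPhh   [S -> h P]
zzhPhh => zzhhPhhh   [P -> h P h]
zzhhPhhh => zzhhhPhhhh   [P -> h P h]
zzhhhPhhhh => zzhhhhPhhhhh   [P -> h P h]
zzhhhhPhhhhh => zzhhhhahhhhh   [P -> a]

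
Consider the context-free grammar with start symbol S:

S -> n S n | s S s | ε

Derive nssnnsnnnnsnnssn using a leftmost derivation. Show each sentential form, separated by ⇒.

S ⇒ nSn ⇒ nsSsn ⇒ nssSssn ⇒ nssnSnssn ⇒ nssnnSnnssn ⇒ nssnnsSsnnssn ⇒ nssnnsnSnsnnssn ⇒ nssnnsnnSnnsnnssn ⇒ nssnnsnnnnsnnssn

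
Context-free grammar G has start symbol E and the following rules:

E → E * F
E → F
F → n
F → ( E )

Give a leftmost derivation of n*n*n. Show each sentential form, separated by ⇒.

E ⇒ E*F ⇒ E*F*F ⇒ F*F*F ⇒ n*F*F ⇒ n*n*F ⇒ n*n*n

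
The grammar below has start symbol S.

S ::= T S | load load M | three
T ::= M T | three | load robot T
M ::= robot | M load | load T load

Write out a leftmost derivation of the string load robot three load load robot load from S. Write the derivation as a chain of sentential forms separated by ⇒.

S ⇒ T S   [S ::= T S]
T S ⇒ load robot T S   [T ::= load robot T]
load robot T S ⇒ load robot three S   [T ::= three]
load robot three S ⇒ load robot three load load M   [S ::= load load M]
load robot three load load M ⇒ load robot three load load M load   [M ::= M load]
load robot three load load M load ⇒ load robot three load load robot load   [M ::= robot]

S ⇒ T S ⇒ load robot T S ⇒ load robot three S ⇒ load robot three load load M ⇒ load robot three load load M load ⇒ load robot three load load robot load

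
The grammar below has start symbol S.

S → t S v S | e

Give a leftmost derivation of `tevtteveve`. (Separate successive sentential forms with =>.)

S => tSvS   [S → t S v S]
tSvS => tevS   [S → e]
tevS => tevtSvS   [S → t S v S]
tevtSvS => tevttSvSvS   [S → t S v S]
tevttSvSvS => tevttevSvS   [S → e]
tevttevSvS => tevttevevS   [S → e]
tevttevevS => tevtteveve   [S → e]

S => tSvS => tevS => tevtSvS => tevttSvSvS => tevttevSvS => tevttevevS => tevtteveve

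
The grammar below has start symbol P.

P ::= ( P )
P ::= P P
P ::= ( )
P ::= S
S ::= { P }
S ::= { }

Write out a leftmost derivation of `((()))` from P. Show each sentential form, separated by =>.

P => (P)   [P ::= ( P )]
(P) => ((P))   [P ::= ( P )]
((P)) => ((()))   [P ::= ( )]

P => (P) => ((P)) => ((()))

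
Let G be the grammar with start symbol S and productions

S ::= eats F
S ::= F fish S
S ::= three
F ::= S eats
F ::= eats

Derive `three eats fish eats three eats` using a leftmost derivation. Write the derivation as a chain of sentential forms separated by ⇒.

S ⇒ F fish S   [S ::= F fish S]
F fish S ⇒ S eats fish S   [F ::= S eats]
S eats fish S ⇒ three eats fish S   [S ::= three]
three eats fish S ⇒ three eats fish eats F   [S ::= eats F]
three eats fish eats F ⇒ three eats fish eats S eats   [F ::= S eats]
three eats fish eats S eats ⇒ three eats fish eats three eats   [S ::= three]

S ⇒ F fish S ⇒ S eats fish S ⇒ three eats fish S ⇒ three eats fish eats F ⇒ three eats fish eats S eats ⇒ three eats fish eats three eats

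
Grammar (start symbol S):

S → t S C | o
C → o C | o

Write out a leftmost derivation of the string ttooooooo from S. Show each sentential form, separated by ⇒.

S⇒tSC⇒ttSCC⇒ttoCC⇒ttooCC⇒ttoooCC⇒ttooooCC⇒ttoooooC⇒ttooooooC⇒ttooooooo

S ⇒ tSC   [S → t S C]
tSC ⇒ ttSCC   [S → t S C]
ttSCC ⇒ ttoCC   [S → o]
ttoCC ⇒ ttooCC   [C → o C]
ttooCC ⇒ ttoooCC   [C → o C]
ttoooCC ⇒ ttooooCC   [C → o C]
ttooooCC ⇒ ttoooooC   [C → o]
ttoooooC ⇒ ttooooooC   [C → o C]
ttooooooC ⇒ ttooooooo   [C → o]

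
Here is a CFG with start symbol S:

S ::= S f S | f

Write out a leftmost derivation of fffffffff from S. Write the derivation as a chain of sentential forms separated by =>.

S => SfS   [S ::= S f S]
SfS => SfSfS   [S ::= S f S]
SfSfS => ffSfS   [S ::= f]
ffSfS => ffSfSfS   [S ::= S f S]
ffSfSfS => ffSfSfSfS   [S ::= S f S]
ffSfSfSfS => ffffSfSfS   [S ::= f]
ffffSfSfS => ffffffSfS   [S ::= f]
ffffffSfS => ffffffffS   [S ::= f]
ffffffffS => fffffffff   [S ::= f]

S=>SfS=>SfSfS=>ffSfS=>ffSfSfS=>ffSfSfSfS=>ffffSfSfS=>ffffffSfS=>ffffffffS=>fffffffff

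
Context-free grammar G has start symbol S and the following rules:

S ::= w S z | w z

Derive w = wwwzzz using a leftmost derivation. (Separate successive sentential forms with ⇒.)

S ⇒ wSz ⇒ wwSzz ⇒ wwwzzz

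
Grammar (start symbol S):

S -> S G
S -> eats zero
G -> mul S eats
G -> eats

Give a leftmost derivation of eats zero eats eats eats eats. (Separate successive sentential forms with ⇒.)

S ⇒ S G ⇒ S G G ⇒ S G G G ⇒ S G G G G ⇒ eats zero G G G G ⇒ eats zero eats G G G ⇒ eats zero eats eats G G ⇒ eats zero eats eats eats G ⇒ eats zero eats eats eats eats

S ⇒ S G   [S -> S G]
S G ⇒ S G G   [S -> S G]
S G G ⇒ S G G G   [S -> S G]
S G G G ⇒ S G G G G   [S -> S G]
S G G G G ⇒ eats zero G G G G   [S -> eats zero]
eats zero G G G G ⇒ eats zero eats G G G   [G -> eats]
eats zero eats G G G ⇒ eats zero eats eats G G   [G -> eats]
eats zero eats eats G G ⇒ eats zero eats eats eats G   [G -> eats]
eats zero eats eats eats G ⇒ eats zero eats eats eats eats   [G -> eats]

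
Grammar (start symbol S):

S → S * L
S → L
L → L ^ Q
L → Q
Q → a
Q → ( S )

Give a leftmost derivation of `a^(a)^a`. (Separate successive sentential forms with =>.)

S => L   [S → L]
L => L^Q   [L → L ^ Q]
L^Q => L^Q^Q   [L → L ^ Q]
L^Q^Q => Q^Q^Q   [L → Q]
Q^Q^Q => a^Q^Q   [Q → a]
a^Q^Q => a^(S)^Q   [Q → ( S )]
a^(S)^Q => a^(L)^Q   [S → L]
a^(L)^Q => a^(Q)^Q   [L → Q]
a^(Q)^Q => a^(a)^Q   [Q → a]
a^(a)^Q => a^(a)^a   [Q → a]

S => L => L^Q => L^Q^Q => Q^Q^Q => a^Q^Q => a^(S)^Q => a^(L)^Q => a^(Q)^Q => a^(a)^Q => a^(a)^a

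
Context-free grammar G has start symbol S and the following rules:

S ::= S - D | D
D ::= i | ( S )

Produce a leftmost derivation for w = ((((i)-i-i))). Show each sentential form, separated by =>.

S => D => (S) => (D) => ((S)) => ((D)) => (((S))) => (((S-D))) => (((S-D-D))) => (((D-D-D))) => ((((S)-D-D))) => ((((D)-D-D))) => ((((i)-D-D))) => ((((i)-i-D))) => ((((i)-i-i)))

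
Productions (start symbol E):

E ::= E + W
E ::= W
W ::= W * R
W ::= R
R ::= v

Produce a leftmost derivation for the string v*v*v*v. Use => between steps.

E => W   [E ::= W]
W => W*R   [W ::= W * R]
W*R => W*R*R   [W ::= W * R]
W*R*R => W*R*R*R   [W ::= W * R]
W*R*R*R => R*R*R*R   [W ::= R]
R*R*R*R => v*R*R*R   [R ::= v]
v*R*R*R => v*v*R*R   [R ::= v]
v*v*R*R => v*v*v*R   [R ::= v]
v*v*v*R => v*v*v*v   [R ::= v]

E => W => W*R => W*R*R => W*R*R*R => R*R*R*R => v*R*R*R => v*v*R*R => v*v*v*R => v*v*v*v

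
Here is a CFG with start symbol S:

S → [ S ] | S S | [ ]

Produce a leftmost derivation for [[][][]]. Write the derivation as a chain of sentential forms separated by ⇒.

S ⇒ [S]   [S → [ S ]]
[S] ⇒ [SS]   [S → S S]
[SS] ⇒ [SSS]   [S → S S]
[SSS] ⇒ [[]SS]   [S → [ ]]
[[]SS] ⇒ [[][]S]   [S → [ ]]
[[][]S] ⇒ [[][][]]   [S → [ ]]

S ⇒ [S] ⇒ [SS] ⇒ [SSS] ⇒ [[]SS] ⇒ [[][]S] ⇒ [[][][]]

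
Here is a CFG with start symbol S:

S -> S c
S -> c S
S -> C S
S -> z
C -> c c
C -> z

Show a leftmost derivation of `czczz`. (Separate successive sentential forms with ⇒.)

S ⇒ cS   [S -> c S]
cS ⇒ cCS   [S -> C S]
cCS ⇒ czS   [C -> z]
czS ⇒ czcS   [S -> c S]
czcS ⇒ czcCS   [S -> C S]
czcCS ⇒ czczS   [C -> z]
czczS ⇒ czczz   [S -> z]

S ⇒ cS ⇒ cCS ⇒ czS ⇒ czcS ⇒ czcCS ⇒ czczS ⇒ czczz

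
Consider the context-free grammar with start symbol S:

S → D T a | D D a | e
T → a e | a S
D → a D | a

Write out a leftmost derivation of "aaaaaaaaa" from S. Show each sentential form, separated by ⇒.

S ⇒ DDa   [S → D D a]
DDa ⇒ aDDa   [D → a D]
aDDa ⇒ aaDDa   [D → a D]
aaDDa ⇒ aaaDDa   [D → a D]
aaaDDa ⇒ aaaaDDa   [D → a D]
aaaaDDa ⇒ aaaaaDDa   [D → a D]
aaaaaDDa ⇒ aaaaaaDDa   [D → a D]
aaaaaaDDa ⇒ aaaaaaaDa   [D → a]
aaaaaaaDa ⇒ aaaaaaaaa   [D → a]

S ⇒ DDa ⇒ aDDa ⇒ aaDDa ⇒ aaaDDa ⇒ aaaaDDa ⇒ aaaaaDDa ⇒ aaaaaaDDa ⇒ aaaaaaaDa ⇒ aaaaaaaaa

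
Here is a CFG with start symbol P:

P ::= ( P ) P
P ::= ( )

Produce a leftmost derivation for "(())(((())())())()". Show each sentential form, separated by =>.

P => (P)P   [P ::= ( P ) P]
(P)P => (())P   [P ::= ( )]
(())P => (())(P)P   [P ::= ( P ) P]
(())(P)P => (())((P)P)P   [P ::= ( P ) P]
(())((P)P)P => (())(((P)P)P)P   [P ::= ( P ) P]
(())(((P)P)P)P => (())(((())P)P)P   [P ::= ( )]
(())(((())P)P)P => (())(((())())P)P   [P ::= ( )]
(())(((())())P)P => (())(((())())())P   [P ::= ( )]
(())(((())())())P => (())(((())())())()   [P ::= ( )]

P=>(P)P=>(())P=>(())(P)P=>(())((P)P)P=>(())(((P)P)P)P=>(())(((())P)P)P=>(())(((())())P)P=>(())(((())())())P=>(())(((())())())()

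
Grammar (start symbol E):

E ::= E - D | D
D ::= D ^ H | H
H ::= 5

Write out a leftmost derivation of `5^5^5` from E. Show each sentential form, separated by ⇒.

E ⇒ D ⇒ D^H ⇒ D^H^H ⇒ H^H^H ⇒ 5^H^H ⇒ 5^5^H ⇒ 5^5^5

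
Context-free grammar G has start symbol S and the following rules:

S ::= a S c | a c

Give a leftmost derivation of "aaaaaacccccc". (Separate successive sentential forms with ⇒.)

S ⇒ aSc   [S ::= a S c]
aSc ⇒ aaScc   [S ::= a S c]
aaScc ⇒ aaaSccc   [S ::= a S c]
aaaSccc ⇒ aaaaScccc   [S ::= a S c]
aaaaScccc ⇒ aaaaaSccccc   [S ::= a S c]
aaaaaSccccc ⇒ aaaaaacccccc   [S ::= a c]

S⇒aSc⇒aaScc⇒aaaSccc⇒aaaaScccc⇒aaaaaSccccc⇒aaaaaacccccc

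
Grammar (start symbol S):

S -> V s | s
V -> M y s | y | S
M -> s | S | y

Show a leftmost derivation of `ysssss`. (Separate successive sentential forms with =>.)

S => Vs   [S -> V s]
Vs => Ss   [V -> S]
Ss => Vss   [S -> V s]
Vss => Sss   [V -> S]
Sss => Vsss   [S -> V s]
Vsss => Ssss   [V -> S]
Ssss => Vssss   [S -> V s]
Vssss => Sssss   [V -> S]
Sssss => Vsssss   [S -> V s]
Vsssss => ysssss   [V -> y]

S => Vs => Ss => Vss => Sss => Vsss => Ssss => Vssss => Sssss => Vsssss => ysssss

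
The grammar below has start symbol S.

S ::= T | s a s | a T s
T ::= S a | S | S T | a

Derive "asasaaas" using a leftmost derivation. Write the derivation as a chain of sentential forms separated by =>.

S => aTs   [S ::= a T s]
aTs => aSas   [T ::= S a]
aSas => aTas   [S ::= T]
aTas => aSaas   [T ::= S a]
aSaas => aTaas   [S ::= T]
aTaas => aSTaas   [T ::= S T]
aSTaas => asasTaas   [S ::= s a s]
asasTaas => asasaaas   [T ::= a]

S => aTs => aSas => aTas => aSaas => aTaas => aSTaas => asasTaas => asasaaas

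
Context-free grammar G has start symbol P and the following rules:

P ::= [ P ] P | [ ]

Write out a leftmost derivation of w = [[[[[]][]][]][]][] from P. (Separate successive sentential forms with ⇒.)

P⇒[P]P⇒[[P]P]P⇒[[[P]P]P]P⇒[[[[P]P]P]P]P⇒[[[[[]]P]P]P]P⇒[[[[[]][]]P]P]P⇒[[[[[]][]][]]P]P⇒[[[[[]][]][]][]]P⇒[[[[[]][]][]][]][]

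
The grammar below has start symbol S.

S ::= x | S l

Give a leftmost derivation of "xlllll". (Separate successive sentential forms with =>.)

S => Sl   [S ::= S l]
Sl => Sll   [S ::= S l]
Sll => Slll   [S ::= S l]
Slll => Sllll   [S ::= S l]
Sllll => Slllll   [S ::= S l]
Slllll => xlllll   [S ::= x]

S => Sl => Sll => Slll => Sllll => Slllll => xlllll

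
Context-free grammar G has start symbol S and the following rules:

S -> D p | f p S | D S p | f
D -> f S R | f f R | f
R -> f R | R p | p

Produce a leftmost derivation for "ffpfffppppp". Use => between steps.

S=>Dp=>fSRp=>ffpSRp=>ffpDpRp=>ffpfSRpRp=>ffpfDSpRpRp=>ffpffSpRpRp=>ffpfffpRpRp=>ffpfffpppRp=>ffpfffppppp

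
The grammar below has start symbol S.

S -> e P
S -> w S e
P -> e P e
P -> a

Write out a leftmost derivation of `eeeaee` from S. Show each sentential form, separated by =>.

S => eP   [S -> e P]
eP => eePe   [P -> e P e]
eePe => eeePee   [P -> e P e]
eeePee => eeeaee   [P -> a]

S => eP => eePe => eeePee => eeeaee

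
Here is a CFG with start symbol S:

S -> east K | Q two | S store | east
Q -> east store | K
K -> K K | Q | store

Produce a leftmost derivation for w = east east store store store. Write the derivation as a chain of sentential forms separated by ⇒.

S ⇒ east K ⇒ east K K ⇒ east K K K ⇒ east Q K K ⇒ east east store K K ⇒ east east store store K ⇒ east east store store store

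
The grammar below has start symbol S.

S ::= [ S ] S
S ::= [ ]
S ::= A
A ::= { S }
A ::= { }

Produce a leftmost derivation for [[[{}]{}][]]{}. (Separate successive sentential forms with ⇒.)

S⇒[S]S⇒[[S]S]S⇒[[[S]S]S]S⇒[[[A]S]S]S⇒[[[{}]S]S]S⇒[[[{}]A]S]S⇒[[[{}]{}]S]S⇒[[[{}]{}][]]S⇒[[[{}]{}][]]A⇒[[[{}]{}][]]{}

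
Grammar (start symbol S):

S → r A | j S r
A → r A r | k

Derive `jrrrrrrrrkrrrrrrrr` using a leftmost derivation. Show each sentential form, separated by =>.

S => jSr => jrAr => jrrArr => jrrrArrr => jrrrrArrrr => jrrrrrArrrrr => jrrrrrrArrrrrr => jrrrrrrrArrrrrrr => jrrrrrrrrArrrrrrrr => jrrrrrrrrkrrrrrrrr

S => jSr   [S → j S r]
jSr => jrAr   [S → r A]
jrAr => jrrArr   [A → r A r]
jrrArr => jrrrArrr   [A → r A r]
jrrrArrr => jrrrrArrrr   [A → r A r]
jrrrrArrrr => jrrrrrArrrrr   [A → r A r]
jrrrrrArrrrr => jrrrrrrArrrrrr   [A → r A r]
jrrrrrrArrrrrr => jrrrrrrrArrrrrrr   [A → r A r]
jrrrrrrrArrrrrrr => jrrrrrrrrArrrrrrrr   [A → r A r]
jrrrrrrrrArrrrrrrr => jrrrrrrrrkrrrrrrrr   [A → k]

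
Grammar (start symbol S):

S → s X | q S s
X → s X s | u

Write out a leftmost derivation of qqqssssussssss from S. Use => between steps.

S => qSs   [S → q S s]
qSs => qqSss   [S → q S s]
qqSss => qqqSsss   [S → q S s]
qqqSsss => qqqsXsss   [S → s X]
qqqsXsss => qqqssXssss   [X → s X s]
qqqssXssss => qqqsssXsssss   [X → s X s]
qqqsssXsssss => qqqssssXssssss   [X → s X s]
qqqssssXssssss => qqqssssussssss   [X → u]

S => qSs => qqSss => qqqSsss => qqqsXsss => qqqssXssss => qqqsssXsssss => qqqssssXssssss => qqqssssussssss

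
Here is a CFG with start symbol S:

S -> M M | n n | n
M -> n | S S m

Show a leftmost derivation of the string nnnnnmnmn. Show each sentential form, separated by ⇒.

S⇒MM⇒SSmM⇒nnSmM⇒nnMMmM⇒nnSSmMmM⇒nnnnSmMmM⇒nnnnnmMmM⇒nnnnnmnmM⇒nnnnnmnmn

S ⇒ MM   [S -> M M]
MM ⇒ SSmM   [M -> S S m]
SSmM ⇒ nnSmM   [S -> n n]
nnSmM ⇒ nnMMmM   [S -> M M]
nnMMmM ⇒ nnSSmMmM   [M -> S S m]
nnSSmMmM ⇒ nnnnSmMmM   [S -> n n]
nnnnSmMmM ⇒ nnnnnmMmM   [S -> n]
nnnnnmMmM ⇒ nnnnnmnmM   [M -> n]
nnnnnmnmM ⇒ nnnnnmnmn   [M -> n]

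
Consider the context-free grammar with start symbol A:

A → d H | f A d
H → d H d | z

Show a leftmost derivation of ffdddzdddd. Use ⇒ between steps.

A ⇒ fAd ⇒ ffAdd ⇒ ffdHdd ⇒ ffddHddd ⇒ ffdddHdddd ⇒ ffdddzdddd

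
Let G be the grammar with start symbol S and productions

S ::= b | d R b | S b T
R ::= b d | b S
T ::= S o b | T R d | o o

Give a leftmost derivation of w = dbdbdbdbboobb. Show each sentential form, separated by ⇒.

S ⇒ dRb   [S ::= d R b]
dRb ⇒ dbSb   [R ::= b S]
dbSb ⇒ dbdRbb   [S ::= d R b]
dbdRbb ⇒ dbdbSbb   [R ::= b S]
dbdbSbb ⇒ dbdbSbTbb   [S ::= S b T]
dbdbSbTbb ⇒ dbdbdRbbTbb   [S ::= d R b]
dbdbdRbbTbb ⇒ dbdbdbdbbTbb   [R ::= b d]
dbdbdbdbbTbb ⇒ dbdbdbdbboobb   [T ::= o o]

S ⇒ dRb ⇒ dbSb ⇒ dbdRbb ⇒ dbdbSbb ⇒ dbdbSbTbb ⇒ dbdbdRbbTbb ⇒ dbdbdbdbbTbb ⇒ dbdbdbdbboobb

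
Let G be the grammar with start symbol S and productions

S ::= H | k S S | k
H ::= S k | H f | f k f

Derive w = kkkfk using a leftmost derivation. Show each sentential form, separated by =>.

S => kSS   [S ::= k S S]
kSS => kHS   [S ::= H]
kHS => kHfS   [H ::= H f]
kHfS => kSkfS   [H ::= S k]
kSkfS => kkkfS   [S ::= k]
kkkfS => kkkfk   [S ::= k]

S=>kSS=>kHS=>kHfS=>kSkfS=>kkkfS=>kkkfk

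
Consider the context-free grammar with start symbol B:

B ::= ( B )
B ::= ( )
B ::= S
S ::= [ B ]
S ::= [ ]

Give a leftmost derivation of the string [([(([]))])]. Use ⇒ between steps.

B ⇒ S ⇒ [B] ⇒ [(B)] ⇒ [(S)] ⇒ [([B])] ⇒ [([(B)])] ⇒ [([((B))])] ⇒ [([((S))])] ⇒ [([(([]))])]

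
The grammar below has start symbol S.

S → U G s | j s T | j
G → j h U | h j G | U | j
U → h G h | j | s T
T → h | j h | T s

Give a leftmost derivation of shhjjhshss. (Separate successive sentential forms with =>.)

S => UGs => sTGs => shGs => shhjGs => shhjjhUs => shhjjhsTs => shhjjhsTss => shhjjhshss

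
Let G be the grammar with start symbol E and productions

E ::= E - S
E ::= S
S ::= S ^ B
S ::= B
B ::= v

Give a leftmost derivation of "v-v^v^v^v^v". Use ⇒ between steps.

E ⇒ E-S   [E ::= E - S]
E-S ⇒ S-S   [E ::= S]
S-S ⇒ B-S   [S ::= B]
B-S ⇒ v-S   [B ::= v]
v-S ⇒ v-S^B   [S ::= S ^ B]
v-S^B ⇒ v-S^B^B   [S ::= S ^ B]
v-S^B^B ⇒ v-S^B^B^B   [S ::= S ^ B]
v-S^B^B^B ⇒ v-S^B^B^B^B   [S ::= S ^ B]
v-S^B^B^B^B ⇒ v-B^B^B^B^B   [S ::= B]
v-B^B^B^B^B ⇒ v-v^B^B^B^B   [B ::= v]
v-v^B^B^B^B ⇒ v-v^v^B^B^B   [B ::= v]
v-v^v^B^B^B ⇒ v-v^v^v^B^B   [B ::= v]
v-v^v^v^B^B ⇒ v-v^v^v^v^B   [B ::= v]
v-v^v^v^v^B ⇒ v-v^v^v^v^v   [B ::= v]

E ⇒ E-S ⇒ S-S ⇒ B-S ⇒ v-S ⇒ v-S^B ⇒ v-S^B^B ⇒ v-S^B^B^B ⇒ v-S^B^B^B^B ⇒ v-B^B^B^B^B ⇒ v-v^B^B^B^B ⇒ v-v^v^B^B^B ⇒ v-v^v^v^B^B ⇒ v-v^v^v^v^B ⇒ v-v^v^v^v^v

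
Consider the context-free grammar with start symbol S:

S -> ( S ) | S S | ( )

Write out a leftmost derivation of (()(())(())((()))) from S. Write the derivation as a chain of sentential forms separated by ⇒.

S ⇒ (S) ⇒ (SS) ⇒ (SSS) ⇒ (()SS) ⇒ (()SSS) ⇒ (()(S)SS) ⇒ (()(())SS) ⇒ (()(())(S)S) ⇒ (()(())(())S) ⇒ (()(())(())(S)) ⇒ (()(())(())((S))) ⇒ (()(())(())((())))

S ⇒ (S)   [S -> ( S )]
(S) ⇒ (SS)   [S -> S S]
(SS) ⇒ (SSS)   [S -> S S]
(SSS) ⇒ (()SS)   [S -> ( )]
(()SS) ⇒ (()SSS)   [S -> S S]
(()SSS) ⇒ (()(S)SS)   [S -> ( S )]
(()(S)SS) ⇒ (()(())SS)   [S -> ( )]
(()(())SS) ⇒ (()(())(S)S)   [S -> ( S )]
(()(())(S)S) ⇒ (()(())(())S)   [S -> ( )]
(()(())(())S) ⇒ (()(())(())(S))   [S -> ( S )]
(()(())(())(S)) ⇒ (()(())(())((S)))   [S -> ( S )]
(()(())(())((S))) ⇒ (()(())(())((())))   [S -> ( )]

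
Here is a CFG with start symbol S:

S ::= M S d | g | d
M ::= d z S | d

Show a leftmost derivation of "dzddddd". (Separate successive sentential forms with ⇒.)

S⇒MSd⇒dzSSd⇒dzdSd⇒dzdMSdd⇒dzddSdd⇒dzddddd

S ⇒ MSd   [S ::= M S d]
MSd ⇒ dzSSd   [M ::= d z S]
dzSSd ⇒ dzdSd   [S ::= d]
dzdSd ⇒ dzdMSdd   [S ::= M S d]
dzdMSdd ⇒ dzddSdd   [M ::= d]
dzddSdd ⇒ dzddddd   [S ::= d]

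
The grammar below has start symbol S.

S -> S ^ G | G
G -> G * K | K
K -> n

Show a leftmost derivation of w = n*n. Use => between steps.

S => G => G*K => K*K => n*K => n*n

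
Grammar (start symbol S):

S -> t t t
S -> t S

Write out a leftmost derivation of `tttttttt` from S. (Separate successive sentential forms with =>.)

S => tS   [S -> t S]
tS => ttS   [S -> t S]
ttS => tttS   [S -> t S]
tttS => ttttS   [S -> t S]
ttttS => tttttS   [S -> t S]
tttttS => tttttttt   [S -> t t t]

S => tS => ttS => tttS => ttttS => tttttS => tttttttt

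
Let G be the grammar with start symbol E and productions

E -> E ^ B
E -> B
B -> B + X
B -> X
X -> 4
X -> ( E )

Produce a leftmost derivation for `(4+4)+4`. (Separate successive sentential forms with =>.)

E => B => B+X => X+X => (E)+X => (B)+X => (B+X)+X => (X+X)+X => (4+X)+X => (4+4)+X => (4+4)+4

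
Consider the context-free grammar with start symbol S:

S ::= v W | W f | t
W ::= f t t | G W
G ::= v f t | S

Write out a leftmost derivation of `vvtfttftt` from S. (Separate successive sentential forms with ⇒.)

S ⇒ vW ⇒ vGW ⇒ vSW ⇒ vvWW ⇒ vvGWW ⇒ vvSWW ⇒ vvtWW ⇒ vvtfttW ⇒ vvtfttftt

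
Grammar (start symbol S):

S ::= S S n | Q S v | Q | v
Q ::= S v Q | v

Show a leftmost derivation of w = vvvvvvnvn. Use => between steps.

S => SSn   [S ::= S S n]
SSn => SSnSn   [S ::= S S n]
SSnSn => vSnSn   [S ::= v]
vSnSn => vQnSn   [S ::= Q]
vQnSn => vSvQnSn   [Q ::= S v Q]
vSvQnSn => vvvQnSn   [S ::= v]
vvvQnSn => vvvSvQnSn   [Q ::= S v Q]
vvvSvQnSn => vvvvvQnSn   [S ::= v]
vvvvvQnSn => vvvvvvnSn   [Q ::= v]
vvvvvvnSn => vvvvvvnvn   [S ::= v]

S => SSn => SSnSn => vSnSn => vQnSn => vSvQnSn => vvvQnSn => vvvSvQnSn => vvvvvQnSn => vvvvvvnSn => vvvvvvnvn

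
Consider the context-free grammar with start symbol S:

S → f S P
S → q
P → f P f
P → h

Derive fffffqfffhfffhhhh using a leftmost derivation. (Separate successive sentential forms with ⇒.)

S ⇒ fSP ⇒ ffSPP ⇒ fffSPPP ⇒ ffffSPPPP ⇒ fffffSPPPPP ⇒ fffffqPPPPP ⇒ fffffqfPfPPPP ⇒ fffffqffPffPPPP ⇒ fffffqfffPfffPPPP ⇒ fffffqfffhfffPPPP ⇒ fffffqfffhfffhPPP ⇒ fffffqfffhfffhhPP ⇒ fffffqfffhfffhhhP ⇒ fffffqfffhfffhhhh

S ⇒ fSP   [S → f S P]
fSP ⇒ ffSPP   [S → f S P]
ffSPP ⇒ fffSPPP   [S → f S P]
fffSPPP ⇒ ffffSPPPP   [S → f S P]
ffffSPPPP ⇒ fffffSPPPPP   [S → f S P]
fffffSPPPPP ⇒ fffffqPPPPP   [S → q]
fffffqPPPPP ⇒ fffffqfPfPPPP   [P → f P f]
fffffqfPfPPPP ⇒ fffffqffPffPPPP   [P → f P f]
fffffqffPffPPPP ⇒ fffffqfffPfffPPPP   [P → f P f]
fffffqfffPfffPPPP ⇒ fffffqfffhfffPPPP   [P → h]
fffffqfffhfffPPPP ⇒ fffffqfffhfffhPPP   [P → h]
fffffqfffhfffhPPP ⇒ fffffqfffhfffhhPP   [P → h]
fffffqfffhfffhhPP ⇒ fffffqfffhfffhhhP   [P → h]
fffffqfffhfffhhhP ⇒ fffffqfffhfffhhhh   [P → h]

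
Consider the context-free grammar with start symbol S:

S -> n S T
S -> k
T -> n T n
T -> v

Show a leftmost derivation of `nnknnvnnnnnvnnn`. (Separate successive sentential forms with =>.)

S => nST   [S -> n S T]
nST => nnSTT   [S -> n S T]
nnSTT => nnkTT   [S -> k]
nnkTT => nnknTnT   [T -> n T n]
nnknTnT => nnknnTnnT   [T -> n T n]
nnknnTnnT => nnknnvnnT   [T -> v]
nnknnvnnT => nnknnvnnnTn   [T -> n T n]
nnknnvnnnTn => nnknnvnnnnTnn   [T -> n T n]
nnknnvnnnnTnn => nnknnvnnnnnTnnn   [T -> n T n]
nnknnvnnnnnTnnn => nnknnvnnnnnvnnn   [T -> v]

S=>nST=>nnSTT=>nnkTT=>nnknTnT=>nnknnTnnT=>nnknnvnnT=>nnknnvnnnTn=>nnknnvnnnnTnn=>nnknnvnnnnnTnnn=>nnknnvnnnnnvnnn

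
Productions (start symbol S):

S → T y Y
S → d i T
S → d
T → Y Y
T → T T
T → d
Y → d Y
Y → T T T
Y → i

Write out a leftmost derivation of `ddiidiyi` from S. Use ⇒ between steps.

S ⇒ TyY   [S → T y Y]
TyY ⇒ YYyY   [T → Y Y]
YYyY ⇒ TTTYyY   [Y → T T T]
TTTYyY ⇒ dTTYyY   [T → d]
dTTYyY ⇒ dTTTYyY   [T → T T]
dTTTYyY ⇒ ddTTYyY   [T → d]
ddTTYyY ⇒ ddYYTYyY   [T → Y Y]
ddYYTYyY ⇒ ddiYTYyY   [Y → i]
ddiYTYyY ⇒ ddiiTYyY   [Y → i]
ddiiTYyY ⇒ ddiidYyY   [T → d]
ddiidYyY ⇒ ddiidiyY   [Y → i]
ddiidiyY ⇒ ddiidiyi   [Y → i]

S ⇒ TyY ⇒ YYyY ⇒ TTTYyY ⇒ dTTYyY ⇒ dTTTYyY ⇒ ddTTYyY ⇒ ddYYTYyY ⇒ ddiYTYyY ⇒ ddiiTYyY ⇒ ddiidYyY ⇒ ddiidiyY ⇒ ddiidiyi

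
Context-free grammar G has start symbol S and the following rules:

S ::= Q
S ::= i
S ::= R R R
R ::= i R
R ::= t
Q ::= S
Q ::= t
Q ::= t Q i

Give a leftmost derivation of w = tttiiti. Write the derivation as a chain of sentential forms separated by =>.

S => Q   [S ::= Q]
Q => tQi   [Q ::= t Q i]
tQi => tSi   [Q ::= S]
tSi => tRRRi   [S ::= R R R]
tRRRi => ttRRi   [R ::= t]
ttRRi => tttRi   [R ::= t]
tttRi => tttiRi   [R ::= i R]
tttiRi => tttiiRi   [R ::= i R]
tttiiRi => tttiiti   [R ::= t]

S => Q => tQi => tSi => tRRRi => ttRRi => tttRi => tttiRi => tttiiRi => tttiiti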